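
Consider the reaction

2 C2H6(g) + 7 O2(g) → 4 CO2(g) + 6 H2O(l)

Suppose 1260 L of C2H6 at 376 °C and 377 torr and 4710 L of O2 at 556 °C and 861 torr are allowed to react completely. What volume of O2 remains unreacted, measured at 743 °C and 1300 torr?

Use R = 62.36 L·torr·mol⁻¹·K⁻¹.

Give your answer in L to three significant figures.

1820 L

n(C2H6) = PV/RT = (377 × 1260) / (62.36 × 649.15) = 11.73 mol
n(O2) = PV/RT = (861 × 4710) / (62.36 × 829.15) = 78.43 mol
For 11.73 mol C2H6, stoichiometry requires (7/2) × 11.73 = 41.05 mol O2; 78.43 mol is available, so C2H6 is limiting.
n(O2) consumed = (7/2) × 11.73 = 41.05 mol; remaining = 78.43 − 41.05 = 37.38 mol
V(O2) = nRT/P = 37.38 × 62.36 × 1016.15 / 1300 = 1822 L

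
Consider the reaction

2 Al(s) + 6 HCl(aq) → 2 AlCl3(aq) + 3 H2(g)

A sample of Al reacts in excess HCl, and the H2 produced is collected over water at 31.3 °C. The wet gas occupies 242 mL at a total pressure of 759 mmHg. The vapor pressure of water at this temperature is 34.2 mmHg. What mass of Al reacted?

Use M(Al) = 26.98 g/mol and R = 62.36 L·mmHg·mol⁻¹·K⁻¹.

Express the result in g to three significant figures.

0.166 g

P(H2) = 759 − 34.2 = 724.8 mmHg
n(H2) = PV/RT = (724.8 × 0.2420) / (62.36 × 304.45) = 0.009239 mol
n(Al) = (2/3) × 0.009239 = 0.006159 mol
m(Al) = 0.006159 × 26.98 = 0.1662 g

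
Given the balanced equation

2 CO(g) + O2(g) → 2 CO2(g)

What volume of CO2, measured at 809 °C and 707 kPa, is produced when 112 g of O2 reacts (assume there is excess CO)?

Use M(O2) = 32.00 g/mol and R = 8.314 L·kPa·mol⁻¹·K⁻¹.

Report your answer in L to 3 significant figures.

89.1 L

n(O2) = 112.0 / 32.00 = 3.500 mol
n(CO2) = (2/1) × 3.500 = 7.000 mol
V = nRT/P = 7.000 × 8.314 × 1082.15 / 707 = 89.08 L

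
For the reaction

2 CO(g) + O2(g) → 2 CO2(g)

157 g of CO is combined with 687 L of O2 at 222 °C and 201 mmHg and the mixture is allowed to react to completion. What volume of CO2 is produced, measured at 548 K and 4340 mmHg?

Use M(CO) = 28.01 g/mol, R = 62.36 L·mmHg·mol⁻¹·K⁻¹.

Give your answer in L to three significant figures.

44.1 L

n(CO) = 157 / 28.01 = 5.605 mol
n(O2) = PV/RT = (201 × 687) / (62.36 × 495.15) = 4.472 mol
For 5.605 mol CO, stoichiometry requires (1/2) × 5.605 = 2.803 mol O2; 4.472 mol is available, so CO is limiting.
n(CO2) = (2/2) × 5.605 = 5.605 mol
V(CO2) = nRT/P = 5.605 × 62.36 × 548 / 4340 = 44.13 L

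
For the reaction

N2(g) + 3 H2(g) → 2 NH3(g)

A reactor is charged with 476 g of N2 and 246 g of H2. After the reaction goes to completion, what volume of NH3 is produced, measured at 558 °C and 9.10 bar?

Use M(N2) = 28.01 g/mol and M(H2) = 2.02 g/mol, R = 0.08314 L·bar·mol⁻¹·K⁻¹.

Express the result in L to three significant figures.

n(N2) = 476 / 28.01 = 16.99 mol
n(H2) = 246 / 2.02 = 121.8 mol
For 16.99 mol N2, stoichiometry requires (3/1) × 16.99 = 50.97 mol H2; 121.8 mol is available, so N2 is limiting.
n(NH3) = (2/1) × 16.99 = 33.98 mol
V(NH3) = nRT/P = 33.98 × 0.08314 × 831.15 / 9.10 = 258.0 L

258 L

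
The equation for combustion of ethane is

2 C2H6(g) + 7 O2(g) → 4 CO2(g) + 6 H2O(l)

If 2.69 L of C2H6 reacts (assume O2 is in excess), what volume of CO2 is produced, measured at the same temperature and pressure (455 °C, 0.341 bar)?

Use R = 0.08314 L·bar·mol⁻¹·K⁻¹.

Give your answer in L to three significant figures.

5.38 L

At constant T and P, gas volumes are in the mole ratio: V(CO2) = (4/2) × 2.69 = 5.380 L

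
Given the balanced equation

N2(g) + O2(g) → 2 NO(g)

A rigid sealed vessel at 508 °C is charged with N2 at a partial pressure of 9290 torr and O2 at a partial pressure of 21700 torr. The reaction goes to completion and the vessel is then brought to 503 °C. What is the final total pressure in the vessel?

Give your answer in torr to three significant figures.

30800 torr

Because the vessel is rigid and T is held at 508 °C, work the stoichiometry in partial pressures (P_i = n_iRT/V).
P(O2) required for 9290 torr of N2 = (1/1) × 9290 = 9290 torr; available 21700 torr, so N2 is limiting.
P(O2) remaining = 21700 − (1/1) × 9290 = 12410 torr
P(gaseous products) = (2)/1 × 9290 = 18580 torr
P_total at 508 °C = 12410 + 18580 = 30990 torr
Scaling to 503 °C: P = 30990 × 776.15/781.15 = 30790 torr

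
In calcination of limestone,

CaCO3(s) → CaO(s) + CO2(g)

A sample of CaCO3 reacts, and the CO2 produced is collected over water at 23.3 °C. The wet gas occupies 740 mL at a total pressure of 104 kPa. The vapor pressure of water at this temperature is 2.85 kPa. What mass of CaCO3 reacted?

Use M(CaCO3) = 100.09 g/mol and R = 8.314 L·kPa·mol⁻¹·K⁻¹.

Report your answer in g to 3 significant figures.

P(CO2) = 104 − 2.85 = 101.2 kPa
n(CO2) = PV/RT = (101.2 × 0.7400) / (8.314 × 296.45) = 0.03038 mol
n(CaCO3) = (1/1) × 0.03038 = 0.03038 mol
m(CaCO3) = 0.03038 × 100.09 = 3.041 g

3.04 g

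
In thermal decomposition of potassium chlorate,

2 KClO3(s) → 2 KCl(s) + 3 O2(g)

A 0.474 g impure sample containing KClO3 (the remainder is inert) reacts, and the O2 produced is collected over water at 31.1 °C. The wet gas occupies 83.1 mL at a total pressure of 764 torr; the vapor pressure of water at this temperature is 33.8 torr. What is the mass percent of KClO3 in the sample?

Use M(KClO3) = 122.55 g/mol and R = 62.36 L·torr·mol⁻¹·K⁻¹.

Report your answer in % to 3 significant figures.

P(O2) = 764 − 33.8 = 730.2 torr
n(O2) = PV/RT = (730.2 × 0.08310) / (62.36 × 304.25) = 0.003198 mol
n(KClO3) = (2/3) × 0.003198 = 0.002132 mol
m(KClO3) = 0.002132 × 122.55 = 0.2613 g
%KClO3 = 0.2613 / 0.474 × 100 = 55.13%

55.1 %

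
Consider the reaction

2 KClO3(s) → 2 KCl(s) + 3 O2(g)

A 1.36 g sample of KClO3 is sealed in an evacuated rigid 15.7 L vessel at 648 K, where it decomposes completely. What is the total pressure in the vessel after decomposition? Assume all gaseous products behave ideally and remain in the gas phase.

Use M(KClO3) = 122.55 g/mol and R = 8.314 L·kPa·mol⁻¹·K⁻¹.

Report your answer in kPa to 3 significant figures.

n(KClO3) = 1.36 / 122.55 = 0.01110 mol
n(gas produced) = (3/2) × 0.01110 = 0.01665 mol
P = nRT/V = 0.01665 × 8.314 × 648 / 15.7 = 5.713 kPa

5.71 kPa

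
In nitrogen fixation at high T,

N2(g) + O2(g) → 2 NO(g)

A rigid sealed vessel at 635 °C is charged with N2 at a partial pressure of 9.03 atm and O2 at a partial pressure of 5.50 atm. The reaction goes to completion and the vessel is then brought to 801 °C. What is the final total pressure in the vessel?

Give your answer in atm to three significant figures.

With V and T fixed, P_i ∝ n_i, so the mole ratios apply directly to partial pressures at 635 °C.
P(O2) required for 9.03 atm of N2 = (1/1) × 9.03 = 9.030 atm; available 5.50 atm, so O2 is limiting.
P(N2) remaining = 9.03 − (1/1) × 5.50 = 3.530 atm
P(gaseous products) = (2)/1 × 5.50 = 11.00 atm
P_total at 635 °C = 3.530 + 11.00 = 14.53 atm
Scaling to 801 °C: P = 14.53 × 1074.15/908.15 = 17.19 atm

17.2 atm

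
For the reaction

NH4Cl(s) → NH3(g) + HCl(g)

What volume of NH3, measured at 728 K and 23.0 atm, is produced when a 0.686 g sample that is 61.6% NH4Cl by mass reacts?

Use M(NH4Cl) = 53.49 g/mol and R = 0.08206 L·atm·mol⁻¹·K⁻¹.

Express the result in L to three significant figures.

0.0205 L

mass of NH4Cl = 0.686 × 61.6/100 = 0.4226 g
n(NH4Cl) = 0.4226 / 53.49 = 0.007901 mol
n(NH3) = (1/1) × 0.007901 = 0.007901 mol
V = nRT/P = 0.007901 × 0.08206 × 728 / 23.0 = 0.02052 L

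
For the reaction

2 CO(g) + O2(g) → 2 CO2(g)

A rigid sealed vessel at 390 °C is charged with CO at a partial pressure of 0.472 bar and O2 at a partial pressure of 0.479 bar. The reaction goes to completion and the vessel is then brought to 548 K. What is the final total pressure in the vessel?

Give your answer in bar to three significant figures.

0.591 bar

With V and T fixed, P_i ∝ n_i, so the mole ratios apply directly to partial pressures at 390 °C.
P(O2) required for 0.472 bar of CO = (1/2) × 0.472 = 0.2360 bar; available 0.479 bar, so CO is limiting.
P(O2) remaining = 0.479 − (1/2) × 0.472 = 0.2430 bar
P(gaseous products) = (2)/2 × 0.472 = 0.4720 bar
P_total at 390 °C = 0.2430 + 0.4720 = 0.7150 bar
Scaling to 548 K: P = 0.7150 × 548/663.15 = 0.5908 bar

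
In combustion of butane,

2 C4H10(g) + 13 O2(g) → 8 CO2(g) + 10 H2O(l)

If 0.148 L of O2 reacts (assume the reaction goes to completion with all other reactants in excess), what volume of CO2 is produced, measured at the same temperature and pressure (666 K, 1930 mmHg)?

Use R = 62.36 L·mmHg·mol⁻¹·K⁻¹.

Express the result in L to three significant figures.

At constant T and P, gas volumes are in the mole ratio: V(CO2) = (8/13) × 0.148 = 0.09108 L

0.0911 L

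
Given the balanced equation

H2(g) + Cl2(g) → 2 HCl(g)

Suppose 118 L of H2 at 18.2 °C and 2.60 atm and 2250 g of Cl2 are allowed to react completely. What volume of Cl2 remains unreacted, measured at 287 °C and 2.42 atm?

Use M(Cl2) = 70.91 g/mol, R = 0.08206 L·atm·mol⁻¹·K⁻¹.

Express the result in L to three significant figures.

n(H2) = PV/RT = (2.60 × 118) / (0.08206 × 291.35) = 12.83 mol
n(Cl2) = 2250 / 70.91 = 31.73 mol
For 12.83 mol H2, stoichiometry requires (1/1) × 12.83 = 12.83 mol Cl2; 31.73 mol is available, so H2 is limiting.
n(Cl2) consumed = (1/1) × 12.83 = 12.83 mol; remaining = 31.73 − 12.83 = 18.90 mol
V(Cl2) = nRT/P = 18.90 × 0.08206 × 560.15 / 2.42 = 359.0 L

359 L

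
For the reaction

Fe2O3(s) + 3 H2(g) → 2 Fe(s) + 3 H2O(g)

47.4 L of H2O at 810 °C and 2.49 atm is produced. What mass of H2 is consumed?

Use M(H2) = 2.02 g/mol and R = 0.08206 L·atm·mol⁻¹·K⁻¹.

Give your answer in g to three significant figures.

2.68 g

n(H2O) = PV/RT = (2.49 × 47.4) / (0.08206 × 1083.15) = 1.328 mol
n(H2) = (3/3) × 1.328 = 1.328 mol
m(H2) = 1.328 × 2.02 = 2.683 g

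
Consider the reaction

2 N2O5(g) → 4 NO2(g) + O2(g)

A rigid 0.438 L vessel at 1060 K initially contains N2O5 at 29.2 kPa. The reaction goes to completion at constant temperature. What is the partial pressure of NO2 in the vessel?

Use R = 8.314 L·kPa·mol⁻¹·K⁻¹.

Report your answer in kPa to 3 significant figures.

n(N2O5)₀ = PV/RT = (29.2 × 0.438) / (8.314 × 1060) = 0.001451 mol
n(NO2) = (4/2) × 0.001451 = 0.002902 mol
P(NO2) = nRT/V = 0.002902 × 8.314 × 1060 / 0.438 = 58.39 kPa

58.4 kPa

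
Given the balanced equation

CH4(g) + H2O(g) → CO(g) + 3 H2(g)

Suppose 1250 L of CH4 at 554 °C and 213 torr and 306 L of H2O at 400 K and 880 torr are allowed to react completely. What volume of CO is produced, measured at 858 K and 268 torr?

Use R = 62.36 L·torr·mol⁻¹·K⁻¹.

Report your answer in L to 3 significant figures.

1030 L

n(CH4) = PV/RT = (213 × 1250) / (62.36 × 827.15) = 5.162 mol
n(H2O) = PV/RT = (880 × 306) / (62.36 × 400) = 10.80 mol
For 5.162 mol CH4, stoichiometry requires (1/1) × 5.162 = 5.162 mol H2O; 10.80 mol is available, so CH4 is limiting.
n(CO) = (1/1) × 5.162 = 5.162 mol
V(CO) = nRT/P = 5.162 × 62.36 × 858 / 268 = 1031 L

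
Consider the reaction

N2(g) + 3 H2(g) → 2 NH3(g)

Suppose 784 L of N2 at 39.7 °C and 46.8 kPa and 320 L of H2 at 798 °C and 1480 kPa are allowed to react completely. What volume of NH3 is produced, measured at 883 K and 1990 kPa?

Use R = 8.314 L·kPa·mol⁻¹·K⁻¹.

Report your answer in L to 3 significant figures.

104 L

n(N2) = PV/RT = (46.8 × 784) / (8.314 × 312.85) = 14.11 mol
n(H2) = PV/RT = (1480 × 320) / (8.314 × 1071.15) = 53.18 mol
For 14.11 mol N2, stoichiometry requires (3/1) × 14.11 = 42.33 mol H2; 53.18 mol is available, so N2 is limiting.
n(NH3) = (2/1) × 14.11 = 28.22 mol
V(NH3) = nRT/P = 28.22 × 8.314 × 883 / 1990 = 104.1 L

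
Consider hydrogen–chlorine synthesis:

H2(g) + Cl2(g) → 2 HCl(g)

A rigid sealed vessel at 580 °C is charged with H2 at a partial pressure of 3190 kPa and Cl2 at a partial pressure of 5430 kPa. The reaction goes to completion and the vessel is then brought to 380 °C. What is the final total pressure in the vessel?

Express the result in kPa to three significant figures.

With V and T fixed, P_i ∝ n_i, so the mole ratios apply directly to partial pressures at 580 °C.
P(Cl2) required for 3190 kPa of H2 = (1/1) × 3190 = 3190 kPa; available 5430 kPa, so H2 is limiting.
P(Cl2) remaining = 5430 − (1/1) × 3190 = 2240 kPa
P(gaseous products) = (2)/1 × 3190 = 6380 kPa
P_total at 580 °C = 2240 + 6380 = 8620 kPa
Scaling to 380 °C: P = 8620 × 653.15/853.15 = 6599 kPa

6600 kPa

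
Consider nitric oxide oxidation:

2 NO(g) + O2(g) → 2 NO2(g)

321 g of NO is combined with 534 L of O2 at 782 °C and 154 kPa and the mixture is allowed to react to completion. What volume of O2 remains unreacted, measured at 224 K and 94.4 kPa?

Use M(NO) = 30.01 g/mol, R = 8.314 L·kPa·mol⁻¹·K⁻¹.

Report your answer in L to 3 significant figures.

n(NO) = 321 / 30.01 = 10.70 mol
n(O2) = PV/RT = (154 × 534) / (8.314 × 1055.15) = 9.374 mol
For 10.70 mol NO, stoichiometry requires (1/2) × 10.70 = 5.350 mol O2; 9.374 mol is available, so NO is limiting.
n(O2) consumed = (1/2) × 10.70 = 5.350 mol; remaining = 9.374 − 5.350 = 4.024 mol
V(O2) = nRT/P = 4.024 × 8.314 × 224 / 94.4 = 79.39 L

79.4 L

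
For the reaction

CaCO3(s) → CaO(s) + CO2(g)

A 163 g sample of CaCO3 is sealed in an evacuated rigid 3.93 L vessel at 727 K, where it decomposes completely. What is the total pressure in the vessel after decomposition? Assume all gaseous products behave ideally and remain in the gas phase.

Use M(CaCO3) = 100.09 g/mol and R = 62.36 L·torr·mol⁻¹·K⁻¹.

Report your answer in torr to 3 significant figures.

18800 torr

n(CaCO3) = 163 / 100.09 = 1.629 mol
n(gas produced) = (1/1) × 1.629 = 1.629 mol
P = nRT/V = 1.629 × 62.36 × 727 / 3.93 = 18790 torr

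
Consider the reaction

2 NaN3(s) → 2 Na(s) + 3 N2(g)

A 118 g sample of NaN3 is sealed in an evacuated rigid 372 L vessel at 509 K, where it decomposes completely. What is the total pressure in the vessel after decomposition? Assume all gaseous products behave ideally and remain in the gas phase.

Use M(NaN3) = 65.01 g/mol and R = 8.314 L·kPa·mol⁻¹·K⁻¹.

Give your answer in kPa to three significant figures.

31.0 kPa

n(NaN3) = 118 / 65.01 = 1.815 mol
n(gas produced) = (3/2) × 1.815 = 2.723 mol
P = nRT/V = 2.723 × 8.314 × 509 / 372 = 30.98 kPa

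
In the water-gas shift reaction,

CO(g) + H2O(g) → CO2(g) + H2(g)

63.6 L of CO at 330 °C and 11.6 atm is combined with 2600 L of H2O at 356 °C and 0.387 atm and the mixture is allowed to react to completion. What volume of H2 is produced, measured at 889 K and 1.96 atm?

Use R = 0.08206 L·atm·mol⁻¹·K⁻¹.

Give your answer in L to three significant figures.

n(CO) = PV/RT = (11.6 × 63.6) / (0.08206 × 603.15) = 14.91 mol
n(H2O) = PV/RT = (0.387 × 2600) / (0.08206 × 629.15) = 19.49 mol
For 14.91 mol CO, stoichiometry requires (1/1) × 14.91 = 14.91 mol H2O; 19.49 mol is available, so CO is limiting.
n(H2) = (1/1) × 14.91 = 14.91 mol
V(H2) = nRT/P = 14.91 × 0.08206 × 889 / 1.96 = 555.0 L

555 L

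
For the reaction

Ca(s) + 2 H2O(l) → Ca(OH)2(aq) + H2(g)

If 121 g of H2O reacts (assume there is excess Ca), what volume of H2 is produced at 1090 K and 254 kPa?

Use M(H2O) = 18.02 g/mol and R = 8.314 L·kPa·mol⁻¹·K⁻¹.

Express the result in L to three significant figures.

n(H2O) = 121.0 / 18.02 = 6.715 mol
n(H2) = (1/2) × 6.715 = 3.357 mol
V = nRT/P = 3.357 × 8.314 × 1090 / 254 = 119.8 L

120 L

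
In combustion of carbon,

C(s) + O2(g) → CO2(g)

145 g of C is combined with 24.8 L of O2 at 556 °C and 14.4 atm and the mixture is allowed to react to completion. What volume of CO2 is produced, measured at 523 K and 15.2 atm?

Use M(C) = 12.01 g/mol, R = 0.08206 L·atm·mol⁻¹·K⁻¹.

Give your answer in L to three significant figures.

14.8 L

n(C) = 145 / 12.01 = 12.07 mol
n(O2) = PV/RT = (14.4 × 24.8) / (0.08206 × 829.15) = 5.249 mol
For 12.07 mol C, stoichiometry requires (1/1) × 12.07 = 12.07 mol O2; 5.249 mol is available, so O2 is limiting.
n(CO2) = (1/1) × 5.249 = 5.249 mol
V(CO2) = nRT/P = 5.249 × 0.08206 × 523 / 15.2 = 14.82 L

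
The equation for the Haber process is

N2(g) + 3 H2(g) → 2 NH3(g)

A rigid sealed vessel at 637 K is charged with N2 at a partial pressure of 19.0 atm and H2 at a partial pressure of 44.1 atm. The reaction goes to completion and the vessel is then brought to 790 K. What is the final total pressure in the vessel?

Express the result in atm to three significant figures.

Because the vessel is rigid and T is held at 637 K, work the stoichiometry in partial pressures (P_i = n_iRT/V).
P(H2) required for 19.0 atm of N2 = (3/1) × 19.0 = 57.00 atm; available 44.1 atm, so H2 is limiting.
P(N2) remaining = 19.0 − (1/3) × 44.1 = 4.300 atm
P(gaseous products) = (2)/3 × 44.1 = 29.40 atm
P_total at 637 K = 4.300 + 29.40 = 33.70 atm
Scaling to 790 K: P = 33.70 × 790/637 = 41.79 atm

41.8 atm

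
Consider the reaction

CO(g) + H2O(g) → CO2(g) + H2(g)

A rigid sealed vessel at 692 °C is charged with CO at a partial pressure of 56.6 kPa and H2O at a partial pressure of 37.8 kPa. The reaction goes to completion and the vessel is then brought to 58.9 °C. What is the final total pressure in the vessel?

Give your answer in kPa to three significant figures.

32.5 kPa

At constant V, partial pressures at 692 °C are proportional to moles, so apply stoichiometry directly to pressures.
P(H2O) required for 56.6 kPa of CO = (1/1) × 56.6 = 56.60 kPa; available 37.8 kPa, so H2O is limiting.
P(CO) remaining = 56.6 − (1/1) × 37.8 = 18.80 kPa
P(gaseous products) = (1+1)/1 × 37.8 = 75.60 kPa
P_total at 692 °C = 18.80 + 75.60 = 94.40 kPa
Scaling to 58.9 °C: P = 94.40 × 332.05/965.15 = 32.48 kPa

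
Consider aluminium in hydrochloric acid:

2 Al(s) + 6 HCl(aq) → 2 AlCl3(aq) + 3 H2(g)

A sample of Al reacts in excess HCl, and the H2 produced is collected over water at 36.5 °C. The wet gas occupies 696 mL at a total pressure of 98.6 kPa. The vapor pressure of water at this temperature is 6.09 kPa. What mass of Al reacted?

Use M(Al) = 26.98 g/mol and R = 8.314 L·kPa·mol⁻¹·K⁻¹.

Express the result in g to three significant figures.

0.450 g

P(H2) = 98.6 − 6.09 = 92.51 kPa
n(H2) = PV/RT = (92.51 × 0.6960) / (8.314 × 309.65) = 0.02501 mol
n(Al) = (2/3) × 0.02501 = 0.01667 mol
m(Al) = 0.01667 × 26.98 = 0.4498 g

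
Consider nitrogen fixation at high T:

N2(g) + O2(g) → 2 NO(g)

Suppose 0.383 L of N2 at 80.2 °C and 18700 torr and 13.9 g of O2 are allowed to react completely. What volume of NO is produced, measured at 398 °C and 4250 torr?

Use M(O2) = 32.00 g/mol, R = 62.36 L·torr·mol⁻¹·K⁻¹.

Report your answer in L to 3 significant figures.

n(N2) = PV/RT = (18700 × 0.383) / (62.36 × 353.35) = 0.3250 mol
n(O2) = 13.9 / 32.00 = 0.4344 mol
For 0.3250 mol N2, stoichiometry requires (1/1) × 0.3250 = 0.3250 mol O2; 0.4344 mol is available, so N2 is limiting.
n(NO) = (2/1) × 0.3250 = 0.6500 mol
V(NO) = nRT/P = 0.6500 × 62.36 × 671.15 / 4250 = 6.401 L

6.40 L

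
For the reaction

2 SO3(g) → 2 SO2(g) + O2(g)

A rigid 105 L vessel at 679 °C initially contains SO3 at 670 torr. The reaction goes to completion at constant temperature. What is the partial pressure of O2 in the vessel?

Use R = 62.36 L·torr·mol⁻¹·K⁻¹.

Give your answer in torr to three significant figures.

335 torr

n(SO3)₀ = PV/RT = (670 × 105) / (62.36 × 952.15) = 1.185 mol
n(O2) = (1/2) × 1.185 = 0.5925 mol
P(O2) = nRT/V = 0.5925 × 62.36 × 952.15 / 105 = 335.1 torr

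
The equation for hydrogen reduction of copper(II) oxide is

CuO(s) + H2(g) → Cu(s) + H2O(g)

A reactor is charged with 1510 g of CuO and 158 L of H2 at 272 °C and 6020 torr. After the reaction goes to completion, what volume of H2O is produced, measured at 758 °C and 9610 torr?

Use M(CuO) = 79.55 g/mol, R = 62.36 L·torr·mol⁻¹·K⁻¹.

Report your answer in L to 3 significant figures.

n(CuO) = 1510 / 79.55 = 18.98 mol
n(H2) = PV/RT = (6020 × 158) / (62.36 × 545.15) = 27.98 mol
For 18.98 mol CuO, stoichiometry requires (1/1) × 18.98 = 18.98 mol H2; 27.98 mol is available, so CuO is limiting.
n(H2O) = (1/1) × 18.98 = 18.98 mol
V(H2O) = nRT/P = 18.98 × 62.36 × 1031.15 / 9610 = 127.0 L

127 L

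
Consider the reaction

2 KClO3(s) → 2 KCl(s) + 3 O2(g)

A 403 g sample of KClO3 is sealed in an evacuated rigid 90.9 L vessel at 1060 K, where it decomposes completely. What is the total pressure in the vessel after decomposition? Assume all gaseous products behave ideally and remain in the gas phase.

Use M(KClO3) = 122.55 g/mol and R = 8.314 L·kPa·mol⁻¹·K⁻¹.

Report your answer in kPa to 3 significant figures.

478 kPa

n(KClO3) = 403 / 122.55 = 3.288 mol
n(gas produced) = (3/2) × 3.288 = 4.932 mol
P = nRT/V = 4.932 × 8.314 × 1060 / 90.9 = 478.2 kPa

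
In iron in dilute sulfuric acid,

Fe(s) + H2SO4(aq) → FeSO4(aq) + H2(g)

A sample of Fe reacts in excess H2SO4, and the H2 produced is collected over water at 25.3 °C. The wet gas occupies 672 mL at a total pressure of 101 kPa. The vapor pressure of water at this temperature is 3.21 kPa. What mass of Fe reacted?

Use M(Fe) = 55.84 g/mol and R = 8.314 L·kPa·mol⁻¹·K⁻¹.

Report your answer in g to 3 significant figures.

1.48 g

P(H2) = 101 − 3.21 = 97.79 kPa
n(H2) = PV/RT = (97.79 × 0.6720) / (8.314 × 298.45) = 0.02648 mol
n(Fe) = (1/1) × 0.02648 = 0.02648 mol
m(Fe) = 0.02648 × 55.84 = 1.479 g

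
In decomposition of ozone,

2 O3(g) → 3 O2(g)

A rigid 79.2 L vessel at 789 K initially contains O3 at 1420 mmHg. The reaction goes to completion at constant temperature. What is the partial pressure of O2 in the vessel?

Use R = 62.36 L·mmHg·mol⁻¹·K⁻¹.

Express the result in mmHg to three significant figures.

2130 mmHg

n(O3)₀ = PV/RT = (1420 × 79.2) / (62.36 × 789) = 2.286 mol
n(O2) = (3/2) × 2.286 = 3.429 mol
P(O2) = nRT/V = 3.429 × 62.36 × 789 / 79.2 = 2130 mmHg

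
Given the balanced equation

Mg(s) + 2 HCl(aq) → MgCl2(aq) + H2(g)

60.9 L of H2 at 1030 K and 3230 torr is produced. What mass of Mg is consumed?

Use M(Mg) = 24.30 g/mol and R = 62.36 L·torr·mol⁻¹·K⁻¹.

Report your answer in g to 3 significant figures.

n(H2) = PV/RT = (3230 × 60.9) / (62.36 × 1030) = 3.063 mol
n(Mg) = (1/1) × 3.063 = 3.063 mol
m(Mg) = 3.063 × 24.30 = 74.43 g

74.4 g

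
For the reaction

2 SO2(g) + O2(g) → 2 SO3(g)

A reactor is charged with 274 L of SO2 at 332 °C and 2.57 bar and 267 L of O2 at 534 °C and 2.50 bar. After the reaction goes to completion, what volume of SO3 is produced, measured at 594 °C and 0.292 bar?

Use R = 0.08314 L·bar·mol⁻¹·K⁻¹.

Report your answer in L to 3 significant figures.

n(SO2) = PV/RT = (2.57 × 274) / (0.08314 × 605.15) = 14.00 mol
n(O2) = PV/RT = (2.50 × 267) / (0.08314 × 807.15) = 9.947 mol
For 14.00 mol SO2, stoichiometry requires (1/2) × 14.00 = 7.000 mol O2; 9.947 mol is available, so SO2 is limiting.
n(SO3) = (2/2) × 14.00 = 14.00 mol
V(SO3) = nRT/P = 14.00 × 0.08314 × 867.15 / 0.292 = 3457 L

3460 L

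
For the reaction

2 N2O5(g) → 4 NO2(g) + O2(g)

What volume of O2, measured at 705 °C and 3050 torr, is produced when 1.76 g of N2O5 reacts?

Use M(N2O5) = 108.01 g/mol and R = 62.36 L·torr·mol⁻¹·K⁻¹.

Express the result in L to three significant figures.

0.163 L

n(N2O5) = 1.760 / 108.01 = 0.01629 mol
n(O2) = (1/2) × 0.01629 = 0.008145 mol
V = nRT/P = 0.008145 × 62.36 × 978.15 / 3050 = 0.1629 L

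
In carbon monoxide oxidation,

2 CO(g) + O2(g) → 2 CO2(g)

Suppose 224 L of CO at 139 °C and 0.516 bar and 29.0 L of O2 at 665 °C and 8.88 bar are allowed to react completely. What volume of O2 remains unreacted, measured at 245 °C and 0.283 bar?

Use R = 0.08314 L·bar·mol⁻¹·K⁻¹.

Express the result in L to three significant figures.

n(CO) = PV/RT = (0.516 × 224) / (0.08314 × 412.15) = 3.373 mol
n(O2) = PV/RT = (8.88 × 29.0) / (0.08314 × 938.15) = 3.302 mol
For 3.373 mol CO, stoichiometry requires (1/2) × 3.373 = 1.687 mol O2; 3.302 mol is available, so CO is limiting.
n(O2) consumed = (1/2) × 3.373 = 1.687 mol; remaining = 3.302 − 1.687 = 1.615 mol
V(O2) = nRT/P = 1.615 × 0.08314 × 518.15 / 0.283 = 245.8 L

246 L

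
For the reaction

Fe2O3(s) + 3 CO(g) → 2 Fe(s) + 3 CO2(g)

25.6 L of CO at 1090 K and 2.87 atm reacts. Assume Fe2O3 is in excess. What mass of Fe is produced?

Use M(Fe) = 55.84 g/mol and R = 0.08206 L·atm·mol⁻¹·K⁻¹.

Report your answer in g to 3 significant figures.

n(CO) = PV/RT = (2.87 × 25.6) / (0.08206 × 1090) = 0.8214 mol
n(Fe) = (2/3) × 0.8214 = 0.5476 mol
m(Fe) = 0.5476 × 55.84 = 30.58 g

30.6 g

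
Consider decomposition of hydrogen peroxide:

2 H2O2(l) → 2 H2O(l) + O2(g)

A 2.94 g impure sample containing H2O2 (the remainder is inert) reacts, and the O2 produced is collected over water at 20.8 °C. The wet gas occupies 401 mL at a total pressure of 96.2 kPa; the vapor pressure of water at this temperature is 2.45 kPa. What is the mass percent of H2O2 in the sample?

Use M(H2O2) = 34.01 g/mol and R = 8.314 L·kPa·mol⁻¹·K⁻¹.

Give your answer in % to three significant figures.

35.6 %

P(O2) = 96.2 − 2.45 = 93.75 kPa
n(O2) = PV/RT = (93.75 × 0.4010) / (8.314 × 293.95) = 0.01538 mol
n(H2O2) = (2/1) × 0.01538 = 0.03076 mol
m(H2O2) = 0.03076 × 34.01 = 1.046 g
%H2O2 = 1.046 / 2.94 × 100 = 35.58%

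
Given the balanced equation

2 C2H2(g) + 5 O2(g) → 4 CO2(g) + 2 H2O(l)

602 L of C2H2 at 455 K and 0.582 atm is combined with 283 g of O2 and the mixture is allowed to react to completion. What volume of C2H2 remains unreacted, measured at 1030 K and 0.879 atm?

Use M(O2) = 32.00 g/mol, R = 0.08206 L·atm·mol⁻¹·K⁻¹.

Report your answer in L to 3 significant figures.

562 L

n(C2H2) = PV/RT = (0.582 × 602) / (0.08206 × 455) = 9.384 mol
n(O2) = 283 / 32.00 = 8.844 mol
For 9.384 mol C2H2, stoichiometry requires (5/2) × 9.384 = 23.46 mol O2; 8.844 mol is available, so O2 is limiting.
n(C2H2) consumed = (2/5) × 8.844 = 3.538 mol; remaining = 9.384 − 3.538 = 5.846 mol
V(C2H2) = nRT/P = 5.846 × 0.08206 × 1030 / 0.879 = 562.1 L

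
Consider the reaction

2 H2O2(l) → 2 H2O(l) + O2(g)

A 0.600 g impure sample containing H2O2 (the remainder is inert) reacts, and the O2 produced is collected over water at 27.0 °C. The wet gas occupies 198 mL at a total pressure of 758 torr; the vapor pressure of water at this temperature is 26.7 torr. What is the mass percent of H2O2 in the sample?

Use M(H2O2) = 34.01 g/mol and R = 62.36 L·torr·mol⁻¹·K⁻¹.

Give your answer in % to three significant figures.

87.7 %

P(O2) = 758 − 26.7 = 731.3 torr
n(O2) = PV/RT = (731.3 × 0.1980) / (62.36 × 300.15) = 0.007736 mol
n(H2O2) = (2/1) × 0.007736 = 0.01547 mol
m(H2O2) = 0.01547 × 34.01 = 0.5261 g
%H2O2 = 0.5261 / 0.600 × 100 = 87.68%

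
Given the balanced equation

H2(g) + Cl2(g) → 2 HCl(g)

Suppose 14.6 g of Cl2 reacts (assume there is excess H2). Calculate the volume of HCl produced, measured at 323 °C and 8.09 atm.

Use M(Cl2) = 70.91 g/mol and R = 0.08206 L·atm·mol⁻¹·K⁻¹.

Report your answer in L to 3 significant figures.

n(Cl2) = 14.60 / 70.91 = 0.2059 mol
n(HCl) = (2/1) × 0.2059 = 0.4118 mol
V = nRT/P = 0.4118 × 0.08206 × 596.15 / 8.09 = 2.490 L

2.49 L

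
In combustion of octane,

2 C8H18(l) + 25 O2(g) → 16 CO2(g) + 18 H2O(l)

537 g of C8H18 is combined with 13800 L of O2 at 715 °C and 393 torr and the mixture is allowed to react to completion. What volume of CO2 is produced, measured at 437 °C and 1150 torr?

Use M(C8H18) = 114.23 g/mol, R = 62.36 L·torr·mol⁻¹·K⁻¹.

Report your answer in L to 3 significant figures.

n(C8H18) = 537 / 114.23 = 4.701 mol
n(O2) = PV/RT = (393 × 13800) / (62.36 × 988.15) = 88.01 mol
For 4.701 mol C8H18, stoichiometry requires (25/2) × 4.701 = 58.76 mol O2; 88.01 mol is available, so C8H18 is limiting.
n(CO2) = (16/2) × 4.701 = 37.61 mol
V(CO2) = nRT/P = 37.61 × 62.36 × 710.15 / 1150 = 1448 L

1450 L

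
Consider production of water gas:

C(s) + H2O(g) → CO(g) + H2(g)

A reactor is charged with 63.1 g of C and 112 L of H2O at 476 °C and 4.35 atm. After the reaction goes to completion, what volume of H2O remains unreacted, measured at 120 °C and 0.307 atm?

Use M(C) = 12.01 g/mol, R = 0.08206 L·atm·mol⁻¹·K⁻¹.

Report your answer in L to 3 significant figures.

n(C) = 63.1 / 12.01 = 5.254 mol
n(H2O) = PV/RT = (4.35 × 112) / (0.08206 × 749.15) = 7.925 mol
For 5.254 mol C, stoichiometry requires (1/1) × 5.254 = 5.254 mol H2O; 7.925 mol is available, so C is limiting.
n(H2O) consumed = (1/1) × 5.254 = 5.254 mol; remaining = 7.925 − 5.254 = 2.671 mol
V(H2O) = nRT/P = 2.671 × 0.08206 × 393.15 / 0.307 = 280.7 L

281 L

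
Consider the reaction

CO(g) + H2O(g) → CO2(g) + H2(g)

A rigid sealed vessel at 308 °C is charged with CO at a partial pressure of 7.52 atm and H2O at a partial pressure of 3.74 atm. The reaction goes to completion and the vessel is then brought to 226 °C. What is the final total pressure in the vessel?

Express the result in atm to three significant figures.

9.67 atm

At constant V, partial pressures at 308 °C are proportional to moles, so apply stoichiometry directly to pressures.
P(H2O) required for 7.52 atm of CO = (1/1) × 7.52 = 7.520 atm; available 3.74 atm, so H2O is limiting.
P(CO) remaining = 7.52 − (1/1) × 3.74 = 3.780 atm
P(gaseous products) = (1+1)/1 × 3.74 = 7.480 atm
P_total at 308 °C = 3.780 + 7.480 = 11.26 atm
Scaling to 226 °C: P = 11.26 × 499.15/581.15 = 9.671 atm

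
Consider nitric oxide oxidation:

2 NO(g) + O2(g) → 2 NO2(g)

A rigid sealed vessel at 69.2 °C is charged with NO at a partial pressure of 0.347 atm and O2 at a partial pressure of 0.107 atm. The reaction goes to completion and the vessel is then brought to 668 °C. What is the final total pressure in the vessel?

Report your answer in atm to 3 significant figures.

With V and T fixed, P_i ∝ n_i, so the mole ratios apply directly to partial pressures at 69.2 °C.
P(O2) required for 0.347 atm of NO = (1/2) × 0.347 = 0.1735 atm; available 0.107 atm, so O2 is limiting.
P(NO) remaining = 0.347 − (2/1) × 0.107 = 0.1330 atm
P(gaseous products) = (2)/1 × 0.107 = 0.2140 atm
P_total at 69.2 °C = 0.1330 + 0.2140 = 0.3470 atm
Scaling to 668 °C: P = 0.3470 × 941.15/342.35 = 0.9539 atm

0.954 atm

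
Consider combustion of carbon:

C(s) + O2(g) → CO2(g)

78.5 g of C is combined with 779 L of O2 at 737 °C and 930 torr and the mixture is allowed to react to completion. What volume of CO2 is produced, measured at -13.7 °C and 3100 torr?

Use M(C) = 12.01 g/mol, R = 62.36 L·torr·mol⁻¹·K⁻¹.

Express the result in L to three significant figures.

n(C) = 78.5 / 12.01 = 6.536 mol
n(O2) = PV/RT = (930 × 779) / (62.36 × 1010.15) = 11.50 mol
For 6.536 mol C, stoichiometry requires (1/1) × 6.536 = 6.536 mol O2; 11.50 mol is available, so C is limiting.
n(CO2) = (1/1) × 6.536 = 6.536 mol
V(CO2) = nRT/P = 6.536 × 62.36 × 259.45 / 3100 = 34.11 L

34.1 L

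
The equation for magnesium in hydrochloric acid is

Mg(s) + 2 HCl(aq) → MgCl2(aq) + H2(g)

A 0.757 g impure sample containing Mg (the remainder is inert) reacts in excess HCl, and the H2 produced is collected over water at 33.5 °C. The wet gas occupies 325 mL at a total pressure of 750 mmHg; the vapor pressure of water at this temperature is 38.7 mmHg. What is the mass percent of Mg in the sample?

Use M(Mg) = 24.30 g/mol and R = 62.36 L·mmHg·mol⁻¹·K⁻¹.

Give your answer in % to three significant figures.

P(H2) = 750 − 38.7 = 711.3 mmHg
n(H2) = PV/RT = (711.3 × 0.3250) / (62.36 × 306.65) = 0.01209 mol
n(Mg) = (1/1) × 0.01209 = 0.01209 mol
m(Mg) = 0.01209 × 24.30 = 0.2938 g
%Mg = 0.2938 / 0.757 × 100 = 38.81%

38.8 %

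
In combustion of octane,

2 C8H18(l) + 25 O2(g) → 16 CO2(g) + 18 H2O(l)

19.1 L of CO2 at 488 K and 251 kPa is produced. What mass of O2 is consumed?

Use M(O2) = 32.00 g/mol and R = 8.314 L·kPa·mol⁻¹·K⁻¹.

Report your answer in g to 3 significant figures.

n(CO2) = PV/RT = (251 × 19.1) / (8.314 × 488) = 1.182 mol
n(O2) = (25/16) × 1.182 = 1.847 mol
m(O2) = 1.847 × 32.00 = 59.10 g

59.1 g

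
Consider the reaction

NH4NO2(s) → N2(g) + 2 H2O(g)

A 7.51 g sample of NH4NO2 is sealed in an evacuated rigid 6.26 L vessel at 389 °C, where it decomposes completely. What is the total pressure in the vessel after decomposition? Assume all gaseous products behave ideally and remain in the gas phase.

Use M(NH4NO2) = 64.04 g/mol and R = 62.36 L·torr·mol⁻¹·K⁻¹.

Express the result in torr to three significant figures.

2320 torr

n(NH4NO2) = 7.51 / 64.04 = 0.1173 mol
n(gas produced) = (3/1) × 0.1173 = 0.3519 mol
P = nRT/V = 0.3519 × 62.36 × 662.15 / 6.26 = 2321 torr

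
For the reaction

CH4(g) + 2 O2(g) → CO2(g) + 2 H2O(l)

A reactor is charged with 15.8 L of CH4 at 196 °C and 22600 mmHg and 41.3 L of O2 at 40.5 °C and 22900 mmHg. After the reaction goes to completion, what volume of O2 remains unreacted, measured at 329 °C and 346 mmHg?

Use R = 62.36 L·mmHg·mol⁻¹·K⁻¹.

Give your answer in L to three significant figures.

n(CH4) = PV/RT = (22600 × 15.8) / (62.36 × 469.15) = 12.21 mol
n(O2) = PV/RT = (22900 × 41.3) / (62.36 × 313.65) = 48.35 mol
For 12.21 mol CH4, stoichiometry requires (2/1) × 12.21 = 24.42 mol O2; 48.35 mol is available, so CH4 is limiting.
n(O2) consumed = (2/1) × 12.21 = 24.42 mol; remaining = 48.35 − 24.42 = 23.93 mol
V(O2) = nRT/P = 23.93 × 62.36 × 602.15 / 346 = 2597 L

2600 L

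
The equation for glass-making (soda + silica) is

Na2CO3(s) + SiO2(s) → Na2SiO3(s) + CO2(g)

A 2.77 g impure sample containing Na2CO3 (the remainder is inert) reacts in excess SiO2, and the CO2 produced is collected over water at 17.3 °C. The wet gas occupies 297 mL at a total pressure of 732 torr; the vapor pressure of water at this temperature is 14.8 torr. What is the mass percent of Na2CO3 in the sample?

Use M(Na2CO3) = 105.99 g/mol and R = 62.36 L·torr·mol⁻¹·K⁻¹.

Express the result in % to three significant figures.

45.0 %

P(CO2) = 732 − 14.8 = 717.2 torr
n(CO2) = PV/RT = (717.2 × 0.2970) / (62.36 × 290.45) = 0.01176 mol
n(Na2CO3) = (1/1) × 0.01176 = 0.01176 mol
m(Na2CO3) = 0.01176 × 105.99 = 1.246 g
%Na2CO3 = 1.246 / 2.77 × 100 = 44.98%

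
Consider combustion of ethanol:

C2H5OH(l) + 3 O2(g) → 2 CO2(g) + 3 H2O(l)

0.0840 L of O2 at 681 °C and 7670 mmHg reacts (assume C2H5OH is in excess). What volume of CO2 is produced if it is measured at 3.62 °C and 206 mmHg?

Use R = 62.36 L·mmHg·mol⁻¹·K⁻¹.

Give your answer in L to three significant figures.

0.605 L

n(O2) = PV/RT = (7670 × 0.0840) / (62.36 × 954.15) = 0.01083 mol
n(CO2) = (2/3) × 0.01083 = 0.007220 mol
V = nRT/P = 0.007220 × 62.36 × 276.77 / 206 = 0.6049 L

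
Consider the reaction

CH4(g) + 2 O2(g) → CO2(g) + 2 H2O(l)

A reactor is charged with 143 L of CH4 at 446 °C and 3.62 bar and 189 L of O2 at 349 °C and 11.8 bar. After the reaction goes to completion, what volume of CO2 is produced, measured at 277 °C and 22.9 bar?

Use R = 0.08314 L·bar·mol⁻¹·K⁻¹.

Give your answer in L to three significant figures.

n(CH4) = PV/RT = (3.62 × 143) / (0.08314 × 719.15) = 8.658 mol
n(O2) = PV/RT = (11.8 × 189) / (0.08314 × 622.15) = 43.12 mol
For 8.658 mol CH4, stoichiometry requires (2/1) × 8.658 = 17.32 mol O2; 43.12 mol is available, so CH4 is limiting.
n(CO2) = (1/1) × 8.658 = 8.658 mol
V(CO2) = nRT/P = 8.658 × 0.08314 × 550.15 / 22.9 = 17.29 L

17.3 L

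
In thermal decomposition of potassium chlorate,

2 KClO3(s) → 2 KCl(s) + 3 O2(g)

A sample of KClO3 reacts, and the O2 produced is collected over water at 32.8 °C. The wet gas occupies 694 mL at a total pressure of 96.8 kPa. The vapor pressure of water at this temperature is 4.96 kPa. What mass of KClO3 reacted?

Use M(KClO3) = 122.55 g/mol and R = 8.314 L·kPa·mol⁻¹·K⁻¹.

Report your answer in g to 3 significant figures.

P(O2) = 96.8 − 4.96 = 91.84 kPa
n(O2) = PV/RT = (91.84 × 0.6940) / (8.314 × 305.95) = 0.02506 mol
n(KClO3) = (2/3) × 0.02506 = 0.01671 mol
m(KClO3) = 0.01671 × 122.55 = 2.048 g

2.05 g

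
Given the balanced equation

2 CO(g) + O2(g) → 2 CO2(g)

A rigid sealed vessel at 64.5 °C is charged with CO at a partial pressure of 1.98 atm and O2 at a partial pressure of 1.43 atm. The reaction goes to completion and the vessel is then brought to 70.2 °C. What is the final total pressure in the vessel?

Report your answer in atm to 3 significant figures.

At constant V, partial pressures at 64.5 °C are proportional to moles, so apply stoichiometry directly to pressures.
P(O2) required for 1.98 atm of CO = (1/2) × 1.98 = 0.9900 atm; available 1.43 atm, so CO is limiting.
P(O2) remaining = 1.43 − (1/2) × 1.98 = 0.4400 atm
P(gaseous products) = (2)/2 × 1.98 = 1.980 atm
P_total at 64.5 °C = 0.4400 + 1.980 = 2.420 atm
Scaling to 70.2 °C: P = 2.420 × 343.35/337.65 = 2.461 atm

2.46 atm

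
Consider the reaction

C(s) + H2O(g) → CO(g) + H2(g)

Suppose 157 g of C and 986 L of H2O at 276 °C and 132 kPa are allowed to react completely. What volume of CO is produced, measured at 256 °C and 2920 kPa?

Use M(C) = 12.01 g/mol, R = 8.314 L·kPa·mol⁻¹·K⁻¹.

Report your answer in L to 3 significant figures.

n(C) = 157 / 12.01 = 13.07 mol
n(H2O) = PV/RT = (132 × 986) / (8.314 × 549.15) = 28.51 mol
For 13.07 mol C, stoichiometry requires (1/1) × 13.07 = 13.07 mol H2O; 28.51 mol is available, so C is limiting.
n(CO) = (1/1) × 13.07 = 13.07 mol
V(CO) = nRT/P = 13.07 × 8.314 × 529.15 / 2920 = 19.69 L

19.7 L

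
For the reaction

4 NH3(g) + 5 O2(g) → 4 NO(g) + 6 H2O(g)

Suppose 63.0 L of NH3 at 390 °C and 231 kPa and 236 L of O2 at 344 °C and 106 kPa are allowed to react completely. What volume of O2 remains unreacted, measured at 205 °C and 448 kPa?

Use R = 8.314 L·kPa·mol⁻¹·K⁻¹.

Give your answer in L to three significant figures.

14.0 L

n(NH3) = PV/RT = (231 × 63.0) / (8.314 × 663.15) = 2.640 mol
n(O2) = PV/RT = (106 × 236) / (8.314 × 617.15) = 4.875 mol
For 2.640 mol NH3, stoichiometry requires (5/4) × 2.640 = 3.300 mol O2; 4.875 mol is available, so NH3 is limiting.
n(O2) consumed = (5/4) × 2.640 = 3.300 mol; remaining = 4.875 − 3.300 = 1.575 mol
V(O2) = nRT/P = 1.575 × 8.314 × 478.15 / 448 = 13.98 L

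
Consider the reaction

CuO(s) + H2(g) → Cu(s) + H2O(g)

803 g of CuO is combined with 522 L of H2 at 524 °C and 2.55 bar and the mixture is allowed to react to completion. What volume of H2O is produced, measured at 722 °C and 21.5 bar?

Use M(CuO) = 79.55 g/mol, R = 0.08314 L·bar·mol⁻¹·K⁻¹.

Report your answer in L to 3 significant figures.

n(CuO) = 803 / 79.55 = 10.09 mol
n(H2) = PV/RT = (2.55 × 522) / (0.08314 × 797.15) = 20.08 mol
For 10.09 mol CuO, stoichiometry requires (1/1) × 10.09 = 10.09 mol H2; 20.08 mol is available, so CuO is limiting.
n(H2O) = (1/1) × 10.09 = 10.09 mol
V(H2O) = nRT/P = 10.09 × 0.08314 × 995.15 / 21.5 = 38.83 L

38.8 L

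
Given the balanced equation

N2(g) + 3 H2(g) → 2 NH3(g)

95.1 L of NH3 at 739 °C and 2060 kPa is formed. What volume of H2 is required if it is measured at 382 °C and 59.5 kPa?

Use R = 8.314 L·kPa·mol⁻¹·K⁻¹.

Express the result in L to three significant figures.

n(NH3) = PV/RT = (2060 × 95.1) / (8.314 × 1012.15) = 23.28 mol
n(H2) = (3/2) × 23.28 = 34.92 mol
V = nRT/P = 34.92 × 8.314 × 655.15 / 59.5 = 3197 L

3200 L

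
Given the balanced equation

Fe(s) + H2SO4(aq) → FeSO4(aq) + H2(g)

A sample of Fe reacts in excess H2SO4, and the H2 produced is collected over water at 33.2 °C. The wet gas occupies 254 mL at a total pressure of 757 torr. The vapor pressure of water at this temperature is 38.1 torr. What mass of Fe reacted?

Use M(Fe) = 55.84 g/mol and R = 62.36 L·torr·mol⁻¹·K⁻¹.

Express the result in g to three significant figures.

0.534 g

P(H2) = 757 − 38.1 = 718.9 torr
n(H2) = PV/RT = (718.9 × 0.2540) / (62.36 × 306.35) = 0.009558 mol
n(Fe) = (1/1) × 0.009558 = 0.009558 mol
m(Fe) = 0.009558 × 55.84 = 0.5337 g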